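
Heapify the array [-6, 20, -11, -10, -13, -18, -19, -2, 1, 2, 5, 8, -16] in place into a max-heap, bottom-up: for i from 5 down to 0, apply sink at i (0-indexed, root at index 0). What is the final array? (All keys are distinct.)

sift down from index 5:
  -18 vs larger child 8 at index 11, swap → [-6, 20, -11, -10, -13, 8, -19, -2, 1, 2, 5, -18, -16]
sift down from index 4:
  -13 vs larger child 5 at index 10, swap → [-6, 20, -11, -10, 5, 8, -19, -2, 1, 2, -13, -18, -16]
sift down from index 3:
  -10 vs larger child 1 at index 8, swap → [-6, 20, -11, 1, 5, 8, -19, -2, -10, 2, -13, -18, -16]
sift down from index 2:
  -11 vs larger child 8 at index 5, swap → [-6, 20, 8, 1, 5, -11, -19, -2, -10, 2, -13, -18, -16]
sift down from index 1: already satisfies heap property
sift down from index 0:
  -6 vs larger child 20 at index 1, swap → [20, -6, 8, 1, 5, -11, -19, -2, -10, 2, -13, -18, -16]
  -6 vs larger child 5 at index 4, swap → [20, 5, 8, 1, -6, -11, -19, -2, -10, 2, -13, -18, -16]
  -6 vs larger child 2 at index 9, swap → [20, 5, 8, 1, 2, -11, -19, -2, -10, -6, -13, -18, -16]

[20, 5, 8, 1, 2, -11, -19, -2, -10, -6, -13, -18, -16]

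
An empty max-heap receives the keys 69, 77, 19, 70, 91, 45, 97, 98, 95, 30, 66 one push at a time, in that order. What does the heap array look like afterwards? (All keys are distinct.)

[98, 97, 91, 95, 70, 19, 45, 69, 77, 30, 66]

Insert 69:
  append 69 at index 0 → [69] (no swap needed)
Insert 77:
  append 77 at index 1 → [69, 77]
  77 > parent 69 at index 0, swap → [77, 69]
Insert 19:
  append 19 at index 2 → [77, 69, 19] (no swap needed)
Insert 70:
  append 70 at index 3 → [77, 69, 19, 70]
  70 > parent 69 at index 1, swap → [77, 70, 19, 69]
Insert 91:
  append 91 at index 4 → [77, 70, 19, 69, 91]
  91 > parent 70 at index 1, swap → [77, 91, 19, 69, 70]
  91 > parent 77 at index 0, swap → [91, 77, 19, 69, 70]
Insert 45:
  append 45 at index 5 → [91, 77, 19, 69, 70, 45]
  45 > parent 19 at index 2, swap → [91, 77, 45, 69, 70, 19]
Insert 97:
  append 97 at index 6 → [91, 77, 45, 69, 70, 19, 97]
  97 > parent 45 at index 2, swap → [91, 77, 97, 69, 70, 19, 45]
  97 > parent 91 at index 0, swap → [97, 77, 91, 69, 70, 19, 45]
Insert 98:
  append 98 at index 7 → [97, 77, 91, 69, 70, 19, 45, 98]
  98 > parent 69 at index 3, swap → [97, 77, 91, 98, 70, 19, 45, 69]
  98 > parent 77 at index 1, swap → [97, 98, 91, 77, 70, 19, 45, 69]
  98 > parent 97 at index 0, swap → [98, 97, 91, 77, 70, 19, 45, 69]
Insert 95:
  append 95 at index 8 → [98, 97, 91, 77, 70, 19, 45, 69, 95]
  95 > parent 77 at index 3, swap → [98, 97, 91, 95, 70, 19, 45, 69, 77]
Insert 30:
  append 30 at index 9 → [98, 97, 91, 95, 70, 19, 45, 69, 77, 30] (no swap needed)
Insert 66:
  append 66 at index 10 → [98, 97, 91, 95, 70, 19, 45, 69, 77, 30, 66] (no swap needed)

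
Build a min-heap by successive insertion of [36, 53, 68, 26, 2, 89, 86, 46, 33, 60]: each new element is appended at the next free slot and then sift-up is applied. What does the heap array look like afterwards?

Insert 36:
  append 36 at index 0 → [36] (no swap needed)
Insert 53:
  append 53 at index 1 → [36, 53] (no swap needed)
Insert 68:
  append 68 at index 2 → [36, 53, 68] (no swap needed)
Insert 26:
  append 26 at index 3 → [36, 53, 68, 26]
  26 < parent 53 at index 1, swap → [36, 26, 68, 53]
  26 < parent 36 at index 0, swap → [26, 36, 68, 53]
Insert 2:
  append 2 at index 4 → [26, 36, 68, 53, 2]
  2 < parent 36 at index 1, swap → [26, 2, 68, 53, 36]
  2 < parent 26 at index 0, swap → [2, 26, 68, 53, 36]
Insert 89:
  append 89 at index 5 → [2, 26, 68, 53, 36, 89] (no swap needed)
Insert 86:
  append 86 at index 6 → [2, 26, 68, 53, 36, 89, 86] (no swap needed)
Insert 46:
  append 46 at index 7 → [2, 26, 68, 53, 36, 89, 86, 46]
  46 < parent 53 at index 3, swap → [2, 26, 68, 46, 36, 89, 86, 53]
Insert 33:
  append 33 at index 8 → [2, 26, 68, 46, 36, 89, 86, 53, 33]
  33 < parent 46 at index 3, swap → [2, 26, 68, 33, 36, 89, 86, 53, 46]
Insert 60:
  append 60 at index 9 → [2, 26, 68, 33, 36, 89, 86, 53, 46, 60] (no swap needed)

[2, 26, 68, 33, 36, 89, 86, 53, 46, 60]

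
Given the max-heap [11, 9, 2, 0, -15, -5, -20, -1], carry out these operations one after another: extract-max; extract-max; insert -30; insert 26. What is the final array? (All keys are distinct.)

[26, 2, -5, 0, -15, -20, -30, -1]

extract-max → returns 11:
  remove root 11; move last element -1 to root → [-1, 9, 2, 0, -15, -5, -20]
  -1 vs larger child 9 at index 1, swap → [9, -1, 2, 0, -15, -5, -20]
  -1 vs larger child 0 at index 3, swap → [9, 0, 2, -1, -15, -5, -20]
extract-max → returns 9:
  remove root 9; move last element -20 to root → [-20, 0, 2, -1, -15, -5]
  -20 vs larger child 2 at index 2, swap → [2, 0, -20, -1, -15, -5]
  -20 vs only child -5 at index 5, swap → [2, 0, -5, -1, -15, -20]
insert -30:
  append -30 at index 6 → [2, 0, -5, -1, -15, -20, -30] (no swap needed)
insert 26:
  append 26 at index 7 → [2, 0, -5, -1, -15, -20, -30, 26]
  26 > parent -1 at index 3, swap → [2, 0, -5, 26, -15, -20, -30, -1]
  26 > parent 0 at index 1, swap → [2, 26, -5, 0, -15, -20, -30, -1]
  26 > parent 2 at index 0, swap → [26, 2, -5, 0, -15, -20, -30, -1]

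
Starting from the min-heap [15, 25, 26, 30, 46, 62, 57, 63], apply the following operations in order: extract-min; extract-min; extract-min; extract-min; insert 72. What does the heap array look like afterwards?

extract-min → returns 15:
  remove root 15; move last element 63 to root → [63, 25, 26, 30, 46, 62, 57]
  63 vs smaller child 25 at index 1, swap → [25, 63, 26, 30, 46, 62, 57]
  63 vs smaller child 30 at index 3, swap → [25, 30, 26, 63, 46, 62, 57]
extract-min → returns 25:
  remove root 25; move last element 57 to root → [57, 30, 26, 63, 46, 62]
  57 vs smaller child 26 at index 2, swap → [26, 30, 57, 63, 46, 62]
extract-min → returns 26:
  remove root 26; move last element 62 to root → [62, 30, 57, 63, 46]
  62 vs smaller child 30 at index 1, swap → [30, 62, 57, 63, 46]
  62 vs smaller child 46 at index 4, swap → [30, 46, 57, 63, 62]
extract-min → returns 30:
  remove root 30; move last element 62 to root → [62, 46, 57, 63]
  62 vs smaller child 46 at index 1, swap → [46, 62, 57, 63]
insert 72:
  append 72 at index 4 → [46, 62, 57, 63, 72] (no swap needed)

[46, 62, 57, 63, 72]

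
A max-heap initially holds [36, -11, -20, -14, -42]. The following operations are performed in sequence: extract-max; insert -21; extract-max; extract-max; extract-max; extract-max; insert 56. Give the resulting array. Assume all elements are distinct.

extract-max → returns 36:
  remove root 36; move last element -42 to root → [-42, -11, -20, -14]
  -42 vs larger child -11 at index 1, swap → [-11, -42, -20, -14]
  -42 vs only child -14 at index 3, swap → [-11, -14, -20, -42]
insert -21:
  append -21 at index 4 → [-11, -14, -20, -42, -21] (no swap needed)
extract-max → returns -11:
  remove root -11; move last element -21 to root → [-21, -14, -20, -42]
  -21 vs larger child -14 at index 1, swap → [-14, -21, -20, -42]
extract-max → returns -14:
  remove root -14; move last element -42 to root → [-42, -21, -20]
  -42 vs larger child -20 at index 2, swap → [-20, -21, -42]
extract-max → returns -20:
  remove root -20; move last element -42 to root → [-42, -21]
  -42 vs only child -21 at index 1, swap → [-21, -42]
extract-max → returns -21:
  remove root -21; move last element -42 to root → [-42] (no swap needed)
insert 56:
  append 56 at index 1 → [-42, 56]
  56 > parent -42 at index 0, swap → [56, -42]

[56, -42]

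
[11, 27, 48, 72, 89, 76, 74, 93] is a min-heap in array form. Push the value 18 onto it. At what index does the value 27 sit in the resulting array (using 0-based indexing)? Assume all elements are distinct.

3

append 18 at index 8 → [11, 27, 48, 72, 89, 76, 74, 93, 18]
18 < parent 72 at index 3, swap → [11, 27, 48, 18, 89, 76, 74, 93, 72]
18 < parent 27 at index 1, swap → [11, 18, 48, 27, 89, 76, 74, 93, 72]
resulting array: [11, 18, 48, 27, 89, 76, 74, 93, 72]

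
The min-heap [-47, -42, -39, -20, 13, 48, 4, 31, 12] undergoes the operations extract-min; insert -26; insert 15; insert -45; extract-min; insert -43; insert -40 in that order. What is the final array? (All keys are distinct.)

[-43, -42, -40, -20, -26, -39, 4, 31, 12, 15, 13, 48]

extract-min → returns -47:
  remove root -47; move last element 12 to root → [12, -42, -39, -20, 13, 48, 4, 31]
  12 vs smaller child -42 at index 1, swap → [-42, 12, -39, -20, 13, 48, 4, 31]
  12 vs smaller child -20 at index 3, swap → [-42, -20, -39, 12, 13, 48, 4, 31]
insert -26:
  append -26 at index 8 → [-42, -20, -39, 12, 13, 48, 4, 31, -26]
  -26 < parent 12 at index 3, swap → [-42, -20, -39, -26, 13, 48, 4, 31, 12]
  -26 < parent -20 at index 1, swap → [-42, -26, -39, -20, 13, 48, 4, 31, 12]
insert 15:
  append 15 at index 9 → [-42, -26, -39, -20, 13, 48, 4, 31, 12, 15] (no swap needed)
insert -45:
  append -45 at index 10 → [-42, -26, -39, -20, 13, 48, 4, 31, 12, 15, -45]
  -45 < parent 13 at index 4, swap → [-42, -26, -39, -20, -45, 48, 4, 31, 12, 15, 13]
  -45 < parent -26 at index 1, swap → [-42, -45, -39, -20, -26, 48, 4, 31, 12, 15, 13]
  -45 < parent -42 at index 0, swap → [-45, -42, -39, -20, -26, 48, 4, 31, 12, 15, 13]
extract-min → returns -45:
  remove root -45; move last element 13 to root → [13, -42, -39, -20, -26, 48, 4, 31, 12, 15]
  13 vs smaller child -42 at index 1, swap → [-42, 13, -39, -20, -26, 48, 4, 31, 12, 15]
  13 vs smaller child -26 at index 4, swap → [-42, -26, -39, -20, 13, 48, 4, 31, 12, 15]
insert -43:
  append -43 at index 10 → [-42, -26, -39, -20, 13, 48, 4, 31, 12, 15, -43]
  -43 < parent 13 at index 4, swap → [-42, -26, -39, -20, -43, 48, 4, 31, 12, 15, 13]
  -43 < parent -26 at index 1, swap → [-42, -43, -39, -20, -26, 48, 4, 31, 12, 15, 13]
  -43 < parent -42 at index 0, swap → [-43, -42, -39, -20, -26, 48, 4, 31, 12, 15, 13]
insert -40:
  append -40 at index 11 → [-43, -42, -39, -20, -26, 48, 4, 31, 12, 15, 13, -40]
  -40 < parent 48 at index 5, swap → [-43, -42, -39, -20, -26, -40, 4, 31, 12, 15, 13, 48]
  -40 < parent -39 at index 2, swap → [-43, -42, -40, -20, -26, -39, 4, 31, 12, 15, 13, 48]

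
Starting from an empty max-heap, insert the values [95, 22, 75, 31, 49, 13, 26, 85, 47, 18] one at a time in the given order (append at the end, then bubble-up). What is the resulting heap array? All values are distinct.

[95, 85, 75, 49, 31, 13, 26, 22, 47, 18]

Insert 95:
  append 95 at index 0 → [95] (no swap needed)
Insert 22:
  append 22 at index 1 → [95, 22] (no swap needed)
Insert 75:
  append 75 at index 2 → [95, 22, 75] (no swap needed)
Insert 31:
  append 31 at index 3 → [95, 22, 75, 31]
  31 > parent 22 at index 1, swap → [95, 31, 75, 22]
Insert 49:
  append 49 at index 4 → [95, 31, 75, 22, 49]
  49 > parent 31 at index 1, swap → [95, 49, 75, 22, 31]
Insert 13:
  append 13 at index 5 → [95, 49, 75, 22, 31, 13] (no swap needed)
Insert 26:
  append 26 at index 6 → [95, 49, 75, 22, 31, 13, 26] (no swap needed)
Insert 85:
  append 85 at index 7 → [95, 49, 75, 22, 31, 13, 26, 85]
  85 > parent 22 at index 3, swap → [95, 49, 75, 85, 31, 13, 26, 22]
  85 > parent 49 at index 1, swap → [95, 85, 75, 49, 31, 13, 26, 22]
Insert 47:
  append 47 at index 8 → [95, 85, 75, 49, 31, 13, 26, 22, 47] (no swap needed)
Insert 18:
  append 18 at index 9 → [95, 85, 75, 49, 31, 13, 26, 22, 47, 18] (no swap needed)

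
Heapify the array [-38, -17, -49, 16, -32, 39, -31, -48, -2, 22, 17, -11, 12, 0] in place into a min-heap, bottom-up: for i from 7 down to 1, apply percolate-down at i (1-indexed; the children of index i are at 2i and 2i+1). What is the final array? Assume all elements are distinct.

sift down from index 7: already satisfies heap property
sift down from index 6:
  39 vs smaller child -11 at index 12, swap → [-38, -17, -49, 16, -32, -11, -31, -48, -2, 22, 17, 39, 12, 0]
sift down from index 5: already satisfies heap property
sift down from index 4:
  16 vs smaller child -48 at index 8, swap → [-38, -17, -49, -48, -32, -11, -31, 16, -2, 22, 17, 39, 12, 0]
sift down from index 3: already satisfies heap property
sift down from index 2:
  -17 vs smaller child -48 at index 4, swap → [-38, -48, -49, -17, -32, -11, -31, 16, -2, 22, 17, 39, 12, 0]
sift down from index 1:
  -38 vs smaller child -49 at index 3, swap → [-49, -48, -38, -17, -32, -11, -31, 16, -2, 22, 17, 39, 12, 0]

[-49, -48, -38, -17, -32, -11, -31, 16, -2, 22, 17, 39, 12, 0]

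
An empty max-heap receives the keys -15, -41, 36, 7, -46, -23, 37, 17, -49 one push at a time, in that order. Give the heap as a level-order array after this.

[37, 17, 36, 7, -46, -23, -15, -41, -49]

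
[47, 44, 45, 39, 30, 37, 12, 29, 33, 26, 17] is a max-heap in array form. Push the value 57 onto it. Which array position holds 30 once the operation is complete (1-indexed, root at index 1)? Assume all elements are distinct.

append 57 at index 12 → [47, 44, 45, 39, 30, 37, 12, 29, 33, 26, 17, 57]
57 > parent 37 at index 6, swap → [47, 44, 45, 39, 30, 57, 12, 29, 33, 26, 17, 37]
57 > parent 45 at index 3, swap → [47, 44, 57, 39, 30, 45, 12, 29, 33, 26, 17, 37]
57 > parent 47 at index 1, swap → [57, 44, 47, 39, 30, 45, 12, 29, 33, 26, 17, 37]
resulting array: [57, 44, 47, 39, 30, 45, 12, 29, 33, 26, 17, 37]

5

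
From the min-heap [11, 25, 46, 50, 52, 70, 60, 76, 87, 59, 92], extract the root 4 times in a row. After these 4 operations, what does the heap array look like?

extract-min #1 returns 11:
  remove root 11; move last element 92 to root → [92, 25, 46, 50, 52, 70, 60, 76, 87, 59]
  92 vs smaller child 25 at index 1, swap → [25, 92, 46, 50, 52, 70, 60, 76, 87, 59]
  92 vs smaller child 50 at index 3, swap → [25, 50, 46, 92, 52, 70, 60, 76, 87, 59]
  92 vs smaller child 76 at index 7, swap → [25, 50, 46, 76, 52, 70, 60, 92, 87, 59]
extract-min #2 returns 25:
  remove root 25; move last element 59 to root → [59, 50, 46, 76, 52, 70, 60, 92, 87]
  59 vs smaller child 46 at index 2, swap → [46, 50, 59, 76, 52, 70, 60, 92, 87]
extract-min #3 returns 46:
  remove root 46; move last element 87 to root → [87, 50, 59, 76, 52, 70, 60, 92]
  87 vs smaller child 50 at index 1, swap → [50, 87, 59, 76, 52, 70, 60, 92]
  87 vs smaller child 52 at index 4, swap → [50, 52, 59, 76, 87, 70, 60, 92]
extract-min #4 returns 50:
  remove root 50; move last element 92 to root → [92, 52, 59, 76, 87, 70, 60]
  92 vs smaller child 52 at index 1, swap → [52, 92, 59, 76, 87, 70, 60]
  92 vs smaller child 76 at index 3, swap → [52, 76, 59, 92, 87, 70, 60]

[52, 76, 59, 92, 87, 70, 60]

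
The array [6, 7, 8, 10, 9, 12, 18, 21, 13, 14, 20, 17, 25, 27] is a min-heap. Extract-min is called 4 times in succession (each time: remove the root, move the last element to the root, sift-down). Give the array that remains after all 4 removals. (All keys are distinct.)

[10, 13, 12, 20, 14, 17, 18, 21, 25, 27]

extract-min #1 returns 6:
  remove root 6; move last element 27 to root → [27, 7, 8, 10, 9, 12, 18, 21, 13, 14, 20, 17, 25]
  27 vs smaller child 7 at index 1, swap → [7, 27, 8, 10, 9, 12, 18, 21, 13, 14, 20, 17, 25]
  27 vs smaller child 9 at index 4, swap → [7, 9, 8, 10, 27, 12, 18, 21, 13, 14, 20, 17, 25]
  27 vs smaller child 14 at index 9, swap → [7, 9, 8, 10, 14, 12, 18, 21, 13, 27, 20, 17, 25]
extract-min #2 returns 7:
  remove root 7; move last element 25 to root → [25, 9, 8, 10, 14, 12, 18, 21, 13, 27, 20, 17]
  25 vs smaller child 8 at index 2, swap → [8, 9, 25, 10, 14, 12, 18, 21, 13, 27, 20, 17]
  25 vs smaller child 12 at index 5, swap → [8, 9, 12, 10, 14, 25, 18, 21, 13, 27, 20, 17]
  25 vs only child 17 at index 11, swap → [8, 9, 12, 10, 14, 17, 18, 21, 13, 27, 20, 25]
extract-min #3 returns 8:
  remove root 8; move last element 25 to root → [25, 9, 12, 10, 14, 17, 18, 21, 13, 27, 20]
  25 vs smaller child 9 at index 1, swap → [9, 25, 12, 10, 14, 17, 18, 21, 13, 27, 20]
  25 vs smaller child 10 at index 3, swap → [9, 10, 12, 25, 14, 17, 18, 21, 13, 27, 20]
  25 vs smaller child 13 at index 8, swap → [9, 10, 12, 13, 14, 17, 18, 21, 25, 27, 20]
extract-min #4 returns 9:
  remove root 9; move last element 20 to root → [20, 10, 12, 13, 14, 17, 18, 21, 25, 27]
  20 vs smaller child 10 at index 1, swap → [10, 20, 12, 13, 14, 17, 18, 21, 25, 27]
  20 vs smaller child 13 at index 3, swap → [10, 13, 12, 20, 14, 17, 18, 21, 25, 27]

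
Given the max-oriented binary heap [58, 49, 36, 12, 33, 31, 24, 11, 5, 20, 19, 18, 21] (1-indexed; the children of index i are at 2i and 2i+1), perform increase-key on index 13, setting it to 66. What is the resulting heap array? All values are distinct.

set index 13 from 21 to 66 → [58, 49, 36, 12, 33, 31, 24, 11, 5, 20, 19, 18, 66]
66 > parent 31 at index 6, swap → [58, 49, 36, 12, 33, 66, 24, 11, 5, 20, 19, 18, 31]
66 > parent 36 at index 3, swap → [58, 49, 66, 12, 33, 36, 24, 11, 5, 20, 19, 18, 31]
66 > parent 58 at index 1, swap → [66, 49, 58, 12, 33, 36, 24, 11, 5, 20, 19, 18, 31]

[66, 49, 58, 12, 33, 36, 24, 11, 5, 20, 19, 18, 31]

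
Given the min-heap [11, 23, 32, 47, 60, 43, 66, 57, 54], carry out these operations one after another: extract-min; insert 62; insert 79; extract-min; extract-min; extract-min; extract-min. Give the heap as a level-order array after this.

[54, 57, 62, 66, 60, 79]

extract-min → returns 11:
  remove root 11; move last element 54 to root → [54, 23, 32, 47, 60, 43, 66, 57]
  54 vs smaller child 23 at index 1, swap → [23, 54, 32, 47, 60, 43, 66, 57]
  54 vs smaller child 47 at index 3, swap → [23, 47, 32, 54, 60, 43, 66, 57]
insert 62:
  append 62 at index 8 → [23, 47, 32, 54, 60, 43, 66, 57, 62] (no swap needed)
insert 79:
  append 79 at index 9 → [23, 47, 32, 54, 60, 43, 66, 57, 62, 79] (no swap needed)
extract-min → returns 23:
  remove root 23; move last element 79 to root → [79, 47, 32, 54, 60, 43, 66, 57, 62]
  79 vs smaller child 32 at index 2, swap → [32, 47, 79, 54, 60, 43, 66, 57, 62]
  79 vs smaller child 43 at index 5, swap → [32, 47, 43, 54, 60, 79, 66, 57, 62]
extract-min → returns 32:
  remove root 32; move last element 62 to root → [62, 47, 43, 54, 60, 79, 66, 57]
  62 vs smaller child 43 at index 2, swap → [43, 47, 62, 54, 60, 79, 66, 57]
extract-min → returns 43:
  remove root 43; move last element 57 to root → [57, 47, 62, 54, 60, 79, 66]
  57 vs smaller child 47 at index 1, swap → [47, 57, 62, 54, 60, 79, 66]
  57 vs smaller child 54 at index 3, swap → [47, 54, 62, 57, 60, 79, 66]
extract-min → returns 47:
  remove root 47; move last element 66 to root → [66, 54, 62, 57, 60, 79]
  66 vs smaller child 54 at index 1, swap → [54, 66, 62, 57, 60, 79]
  66 vs smaller child 57 at index 3, swap → [54, 57, 62, 66, 60, 79]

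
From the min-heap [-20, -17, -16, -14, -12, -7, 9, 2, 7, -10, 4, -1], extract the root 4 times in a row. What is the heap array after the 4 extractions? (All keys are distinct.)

[-12, -10, -7, -1, 7, 4, 9, 2]

extract-min #1 returns -20:
  remove root -20; move last element -1 to root → [-1, -17, -16, -14, -12, -7, 9, 2, 7, -10, 4]
  -1 vs smaller child -17 at index 1, swap → [-17, -1, -16, -14, -12, -7, 9, 2, 7, -10, 4]
  -1 vs smaller child -14 at index 3, swap → [-17, -14, -16, -1, -12, -7, 9, 2, 7, -10, 4]
extract-min #2 returns -17:
  remove root -17; move last element 4 to root → [4, -14, -16, -1, -12, -7, 9, 2, 7, -10]
  4 vs smaller child -16 at index 2, swap → [-16, -14, 4, -1, -12, -7, 9, 2, 7, -10]
  4 vs smaller child -7 at index 5, swap → [-16, -14, -7, -1, -12, 4, 9, 2, 7, -10]
extract-min #3 returns -16:
  remove root -16; move last element -10 to root → [-10, -14, -7, -1, -12, 4, 9, 2, 7]
  -10 vs smaller child -14 at index 1, swap → [-14, -10, -7, -1, -12, 4, 9, 2, 7]
  -10 vs smaller child -12 at index 4, swap → [-14, -12, -7, -1, -10, 4, 9, 2, 7]
extract-min #4 returns -14:
  remove root -14; move last element 7 to root → [7, -12, -7, -1, -10, 4, 9, 2]
  7 vs smaller child -12 at index 1, swap → [-12, 7, -7, -1, -10, 4, 9, 2]
  7 vs smaller child -10 at index 4, swap → [-12, -10, -7, -1, 7, 4, 9, 2]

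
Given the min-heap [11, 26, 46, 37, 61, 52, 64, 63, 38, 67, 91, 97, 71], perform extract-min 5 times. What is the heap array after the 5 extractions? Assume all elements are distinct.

[52, 61, 64, 63, 67, 91, 71, 97]

extract-min #1 returns 11:
  remove root 11; move last element 71 to root → [71, 26, 46, 37, 61, 52, 64, 63, 38, 67, 91, 97]
  71 vs smaller child 26 at index 1, swap → [26, 71, 46, 37, 61, 52, 64, 63, 38, 67, 91, 97]
  71 vs smaller child 37 at index 3, swap → [26, 37, 46, 71, 61, 52, 64, 63, 38, 67, 91, 97]
  71 vs smaller child 38 at index 8, swap → [26, 37, 46, 38, 61, 52, 64, 63, 71, 67, 91, 97]
extract-min #2 returns 26:
  remove root 26; move last element 97 to root → [97, 37, 46, 38, 61, 52, 64, 63, 71, 67, 91]
  97 vs smaller child 37 at index 1, swap → [37, 97, 46, 38, 61, 52, 64, 63, 71, 67, 91]
  97 vs smaller child 38 at index 3, swap → [37, 38, 46, 97, 61, 52, 64, 63, 71, 67, 91]
  97 vs smaller child 63 at index 7, swap → [37, 38, 46, 63, 61, 52, 64, 97, 71, 67, 91]
extract-min #3 returns 37:
  remove root 37; move last element 91 to root → [91, 38, 46, 63, 61, 52, 64, 97, 71, 67]
  91 vs smaller child 38 at index 1, swap → [38, 91, 46, 63, 61, 52, 64, 97, 71, 67]
  91 vs smaller child 61 at index 4, swap → [38, 61, 46, 63, 91, 52, 64, 97, 71, 67]
  91 vs only child 67 at index 9, swap → [38, 61, 46, 63, 67, 52, 64, 97, 71, 91]
extract-min #4 returns 38:
  remove root 38; move last element 91 to root → [91, 61, 46, 63, 67, 52, 64, 97, 71]
  91 vs smaller child 46 at index 2, swap → [46, 61, 91, 63, 67, 52, 64, 97, 71]
  91 vs smaller child 52 at index 5, swap → [46, 61, 52, 63, 67, 91, 64, 97, 71]
extract-min #5 returns 46:
  remove root 46; move last element 71 to root → [71, 61, 52, 63, 67, 91, 64, 97]
  71 vs smaller child 52 at index 2, swap → [52, 61, 71, 63, 67, 91, 64, 97]
  71 vs smaller child 64 at index 6, swap → [52, 61, 64, 63, 67, 91, 71, 97]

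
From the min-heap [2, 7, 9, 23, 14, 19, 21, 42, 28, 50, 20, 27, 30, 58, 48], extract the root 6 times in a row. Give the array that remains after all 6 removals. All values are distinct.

[21, 23, 27, 28, 30, 50, 58, 42, 48]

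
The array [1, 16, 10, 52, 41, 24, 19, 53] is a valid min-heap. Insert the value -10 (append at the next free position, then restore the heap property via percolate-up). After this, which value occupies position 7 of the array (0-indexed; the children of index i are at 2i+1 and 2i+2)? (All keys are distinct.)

append -10 at index 8 → [1, 16, 10, 52, 41, 24, 19, 53, -10]
-10 < parent 52 at index 3, swap → [1, 16, 10, -10, 41, 24, 19, 53, 52]
-10 < parent 16 at index 1, swap → [1, -10, 10, 16, 41, 24, 19, 53, 52]
-10 < parent 1 at index 0, swap → [-10, 1, 10, 16, 41, 24, 19, 53, 52]
resulting array: [-10, 1, 10, 16, 41, 24, 19, 53, 52]

53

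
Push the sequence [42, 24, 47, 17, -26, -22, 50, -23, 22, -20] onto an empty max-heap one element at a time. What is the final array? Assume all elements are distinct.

[50, 24, 47, 22, -20, -22, 42, -23, 17, -26]

Insert 42:
  append 42 at index 0 → [42] (no swap needed)
Insert 24:
  append 24 at index 1 → [42, 24] (no swap needed)
Insert 47:
  append 47 at index 2 → [42, 24, 47]
  47 > parent 42 at index 0, swap → [47, 24, 42]
Insert 17:
  append 17 at index 3 → [47, 24, 42, 17] (no swap needed)
Insert -26:
  append -26 at index 4 → [47, 24, 42, 17, -26] (no swap needed)
Insert -22:
  append -22 at index 5 → [47, 24, 42, 17, -26, -22] (no swap needed)
Insert 50:
  append 50 at index 6 → [47, 24, 42, 17, -26, -22, 50]
  50 > parent 42 at index 2, swap → [47, 24, 50, 17, -26, -22, 42]
  50 > parent 47 at index 0, swap → [50, 24, 47, 17, -26, -22, 42]
Insert -23:
  append -23 at index 7 → [50, 24, 47, 17, -26, -22, 42, -23] (no swap needed)
Insert 22:
  append 22 at index 8 → [50, 24, 47, 17, -26, -22, 42, -23, 22]
  22 > parent 17 at index 3, swap → [50, 24, 47, 22, -26, -22, 42, -23, 17]
Insert -20:
  append -20 at index 9 → [50, 24, 47, 22, -26, -22, 42, -23, 17, -20]
  -20 > parent -26 at index 4, swap → [50, 24, 47, 22, -20, -22, 42, -23, 17, -26]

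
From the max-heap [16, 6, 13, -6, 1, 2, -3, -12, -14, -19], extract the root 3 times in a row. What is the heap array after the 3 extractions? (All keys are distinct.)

extract-max #1 returns 16:
  remove root 16; move last element -19 to root → [-19, 6, 13, -6, 1, 2, -3, -12, -14]
  -19 vs larger child 13 at index 2, swap → [13, 6, -19, -6, 1, 2, -3, -12, -14]
  -19 vs larger child 2 at index 5, swap → [13, 6, 2, -6, 1, -19, -3, -12, -14]
extract-max #2 returns 13:
  remove root 13; move last element -14 to root → [-14, 6, 2, -6, 1, -19, -3, -12]
  -14 vs larger child 6 at index 1, swap → [6, -14, 2, -6, 1, -19, -3, -12]
  -14 vs larger child 1 at index 4, swap → [6, 1, 2, -6, -14, -19, -3, -12]
extract-max #3 returns 6:
  remove root 6; move last element -12 to root → [-12, 1, 2, -6, -14, -19, -3]
  -12 vs larger child 2 at index 2, swap → [2, 1, -12, -6, -14, -19, -3]
  -12 vs larger child -3 at index 6, swap → [2, 1, -3, -6, -14, -19, -12]

[2, 1, -3, -6, -14, -19, -12]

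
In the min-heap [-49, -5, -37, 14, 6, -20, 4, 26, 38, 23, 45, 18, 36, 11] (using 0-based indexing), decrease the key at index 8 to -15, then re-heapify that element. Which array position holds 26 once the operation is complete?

7

set index 8 from 38 to -15 → [-49, -5, -37, 14, 6, -20, 4, 26, -15, 23, 45, 18, 36, 11]
-15 < parent 14 at index 3, swap → [-49, -5, -37, -15, 6, -20, 4, 26, 14, 23, 45, 18, 36, 11]
-15 < parent -5 at index 1, swap → [-49, -15, -37, -5, 6, -20, 4, 26, 14, 23, 45, 18, 36, 11]
resulting array: [-49, -15, -37, -5, 6, -20, 4, 26, 14, 23, 45, 18, 36, 11]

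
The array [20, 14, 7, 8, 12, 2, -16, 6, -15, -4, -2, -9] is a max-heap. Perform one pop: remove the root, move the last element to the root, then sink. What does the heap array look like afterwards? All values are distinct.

[14, 12, 7, 8, -2, 2, -16, 6, -15, -4, -9]

remove root 20; move last element -9 to root → [-9, 14, 7, 8, 12, 2, -16, 6, -15, -4, -2]
-9 vs larger child 14 at index 1, swap → [14, -9, 7, 8, 12, 2, -16, 6, -15, -4, -2]
-9 vs larger child 12 at index 4, swap → [14, 12, 7, 8, -9, 2, -16, 6, -15, -4, -2]
-9 vs larger child -2 at index 10, swap → [14, 12, 7, 8, -2, 2, -16, 6, -15, -4, -9]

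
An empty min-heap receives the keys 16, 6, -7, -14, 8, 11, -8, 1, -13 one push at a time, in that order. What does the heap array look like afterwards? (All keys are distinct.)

Insert 16:
  append 16 at index 0 → [16] (no swap needed)
Insert 6:
  append 6 at index 1 → [16, 6]
  6 < parent 16 at index 0, swap → [6, 16]
Insert -7:
  append -7 at index 2 → [6, 16, -7]
  -7 < parent 6 at index 0, swap → [-7, 16, 6]
Insert -14:
  append -14 at index 3 → [-7, 16, 6, -14]
  -14 < parent 16 at index 1, swap → [-7, -14, 6, 16]
  -14 < parent -7 at index 0, swap → [-14, -7, 6, 16]
Insert 8:
  append 8 at index 4 → [-14, -7, 6, 16, 8] (no swap needed)
Insert 11:
  append 11 at index 5 → [-14, -7, 6, 16, 8, 11] (no swap needed)
Insert -8:
  append -8 at index 6 → [-14, -7, 6, 16, 8, 11, -8]
  -8 < parent 6 at index 2, swap → [-14, -7, -8, 16, 8, 11, 6]
Insert 1:
  append 1 at index 7 → [-14, -7, -8, 16, 8, 11, 6, 1]
  1 < parent 16 at index 3, swap → [-14, -7, -8, 1, 8, 11, 6, 16]
Insert -13:
  append -13 at index 8 → [-14, -7, -8, 1, 8, 11, 6, 16, -13]
  -13 < parent 1 at index 3, swap → [-14, -7, -8, -13, 8, 11, 6, 16, 1]
  -13 < parent -7 at index 1, swap → [-14, -13, -8, -7, 8, 11, 6, 16, 1]

[-14, -13, -8, -7, 8, 11, 6, 16, 1]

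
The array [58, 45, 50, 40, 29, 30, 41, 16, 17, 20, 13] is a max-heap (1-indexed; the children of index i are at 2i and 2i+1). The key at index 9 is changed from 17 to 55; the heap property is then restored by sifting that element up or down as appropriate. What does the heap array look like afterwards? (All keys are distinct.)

set index 9 from 17 to 55 → [58, 45, 50, 40, 29, 30, 41, 16, 55, 20, 13]
55 > parent 40 at index 4, swap → [58, 45, 50, 55, 29, 30, 41, 16, 40, 20, 13]
55 > parent 45 at index 2, swap → [58, 55, 50, 45, 29, 30, 41, 16, 40, 20, 13]

[58, 55, 50, 45, 29, 30, 41, 16, 40, 20, 13]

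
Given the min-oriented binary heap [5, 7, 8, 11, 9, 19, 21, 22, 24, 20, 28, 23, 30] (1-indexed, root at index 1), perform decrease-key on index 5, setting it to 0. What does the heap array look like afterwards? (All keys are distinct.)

set index 5 from 9 to 0 → [5, 7, 8, 11, 0, 19, 21, 22, 24, 20, 28, 23, 30]
0 < parent 7 at index 2, swap → [5, 0, 8, 11, 7, 19, 21, 22, 24, 20, 28, 23, 30]
0 < parent 5 at index 1, swap → [0, 5, 8, 11, 7, 19, 21, 22, 24, 20, 28, 23, 30]

[0, 5, 8, 11, 7, 19, 21, 22, 24, 20, 28, 23, 30]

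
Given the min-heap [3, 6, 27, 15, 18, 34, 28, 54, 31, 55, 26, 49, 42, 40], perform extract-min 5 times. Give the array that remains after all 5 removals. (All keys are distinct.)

[27, 31, 28, 40, 42, 34, 55, 54, 49]

extract-min #1 returns 3:
  remove root 3; move last element 40 to root → [40, 6, 27, 15, 18, 34, 28, 54, 31, 55, 26, 49, 42]
  40 vs smaller child 6 at index 1, swap → [6, 40, 27, 15, 18, 34, 28, 54, 31, 55, 26, 49, 42]
  40 vs smaller child 15 at index 3, swap → [6, 15, 27, 40, 18, 34, 28, 54, 31, 55, 26, 49, 42]
  40 vs smaller child 31 at index 8, swap → [6, 15, 27, 31, 18, 34, 28, 54, 40, 55, 26, 49, 42]
extract-min #2 returns 6:
  remove root 6; move last element 42 to root → [42, 15, 27, 31, 18, 34, 28, 54, 40, 55, 26, 49]
  42 vs smaller child 15 at index 1, swap → [15, 42, 27, 31, 18, 34, 28, 54, 40, 55, 26, 49]
  42 vs smaller child 18 at index 4, swap → [15, 18, 27, 31, 42, 34, 28, 54, 40, 55, 26, 49]
  42 vs smaller child 26 at index 10, swap → [15, 18, 27, 31, 26, 34, 28, 54, 40, 55, 42, 49]
extract-min #3 returns 15:
  remove root 15; move last element 49 to root → [49, 18, 27, 31, 26, 34, 28, 54, 40, 55, 42]
  49 vs smaller child 18 at index 1, swap → [18, 49, 27, 31, 26, 34, 28, 54, 40, 55, 42]
  49 vs smaller child 26 at index 4, swap → [18, 26, 27, 31, 49, 34, 28, 54, 40, 55, 42]
  49 vs smaller child 42 at index 10, swap → [18, 26, 27, 31, 42, 34, 28, 54, 40, 55, 49]
extract-min #4 returns 18:
  remove root 18; move last element 49 to root → [49, 26, 27, 31, 42, 34, 28, 54, 40, 55]
  49 vs smaller child 26 at index 1, swap → [26, 49, 27, 31, 42, 34, 28, 54, 40, 55]
  49 vs smaller child 31 at index 3, swap → [26, 31, 27, 49, 42, 34, 28, 54, 40, 55]
  49 vs smaller child 40 at index 8, swap → [26, 31, 27, 40, 42, 34, 28, 54, 49, 55]
extract-min #5 returns 26:
  remove root 26; move last element 55 to root → [55, 31, 27, 40, 42, 34, 28, 54, 49]
  55 vs smaller child 27 at index 2, swap → [27, 31, 55, 40, 42, 34, 28, 54, 49]
  55 vs smaller child 28 at index 6, swap → [27, 31, 28, 40, 42, 34, 55, 54, 49]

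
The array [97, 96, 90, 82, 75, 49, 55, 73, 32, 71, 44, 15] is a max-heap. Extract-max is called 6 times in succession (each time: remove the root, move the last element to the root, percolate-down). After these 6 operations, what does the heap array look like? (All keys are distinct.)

extract-max #1 returns 97:
  remove root 97; move last element 15 to root → [15, 96, 90, 82, 75, 49, 55, 73, 32, 71, 44]
  15 vs larger child 96 at index 1, swap → [96, 15, 90, 82, 75, 49, 55, 73, 32, 71, 44]
  15 vs larger child 82 at index 3, swap → [96, 82, 90, 15, 75, 49, 55, 73, 32, 71, 44]
  15 vs larger child 73 at index 7, swap → [96, 82, 90, 73, 75, 49, 55, 15, 32, 71, 44]
extract-max #2 returns 96:
  remove root 96; move last element 44 to root → [44, 82, 90, 73, 75, 49, 55, 15, 32, 71]
  44 vs larger child 90 at index 2, swap → [90, 82, 44, 73, 75, 49, 55, 15, 32, 71]
  44 vs larger child 55 at index 6, swap → [90, 82, 55, 73, 75, 49, 44, 15, 32, 71]
extract-max #3 returns 90:
  remove root 90; move last element 71 to root → [71, 82, 55, 73, 75, 49, 44, 15, 32]
  71 vs larger child 82 at index 1, swap → [82, 71, 55, 73, 75, 49, 44, 15, 32]
  71 vs larger child 75 at index 4, swap → [82, 75, 55, 73, 71, 49, 44, 15, 32]
extract-max #4 returns 82:
  remove root 82; move last element 32 to root → [32, 75, 55, 73, 71, 49, 44, 15]
  32 vs larger child 75 at index 1, swap → [75, 32, 55, 73, 71, 49, 44, 15]
  32 vs larger child 73 at index 3, swap → [75, 73, 55, 32, 71, 49, 44, 15]
extract-max #5 returns 75:
  remove root 75; move last element 15 to root → [15, 73, 55, 32, 71, 49, 44]
  15 vs larger child 73 at index 1, swap → [73, 15, 55, 32, 71, 49, 44]
  15 vs larger child 71 at index 4, swap → [73, 71, 55, 32, 15, 49, 44]
extract-max #6 returns 73:
  remove root 73; move last element 44 to root → [44, 71, 55, 32, 15, 49]
  44 vs larger child 71 at index 1, swap → [71, 44, 55, 32, 15, 49]

[71, 44, 55, 32, 15, 49]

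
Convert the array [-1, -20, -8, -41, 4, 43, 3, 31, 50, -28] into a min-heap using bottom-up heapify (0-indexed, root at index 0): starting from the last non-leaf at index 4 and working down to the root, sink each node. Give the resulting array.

[-41, -28, -8, -20, -1, 43, 3, 31, 50, 4]

sift down from index 4:
  4 vs only child -28 at index 9, swap → [-1, -20, -8, -41, -28, 43, 3, 31, 50, 4]
sift down from index 3: already satisfies heap property
sift down from index 2: already satisfies heap property
sift down from index 1:
  -20 vs smaller child -41 at index 3, swap → [-1, -41, -8, -20, -28, 43, 3, 31, 50, 4]
sift down from index 0:
  -1 vs smaller child -41 at index 1, swap → [-41, -1, -8, -20, -28, 43, 3, 31, 50, 4]
  -1 vs smaller child -28 at index 4, swap → [-41, -28, -8, -20, -1, 43, 3, 31, 50, 4]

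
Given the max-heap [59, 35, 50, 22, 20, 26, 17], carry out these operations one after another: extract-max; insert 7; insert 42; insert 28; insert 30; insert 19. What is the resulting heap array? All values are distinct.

extract-max → returns 59:
  remove root 59; move last element 17 to root → [17, 35, 50, 22, 20, 26]
  17 vs larger child 50 at index 2, swap → [50, 35, 17, 22, 20, 26]
  17 vs only child 26 at index 5, swap → [50, 35, 26, 22, 20, 17]
insert 7:
  append 7 at index 6 → [50, 35, 26, 22, 20, 17, 7] (no swap needed)
insert 42:
  append 42 at index 7 → [50, 35, 26, 22, 20, 17, 7, 42]
  42 > parent 22 at index 3, swap → [50, 35, 26, 42, 20, 17, 7, 22]
  42 > parent 35 at index 1, swap → [50, 42, 26, 35, 20, 17, 7, 22]
insert 28:
  append 28 at index 8 → [50, 42, 26, 35, 20, 17, 7, 22, 28] (no swap needed)
insert 30:
  append 30 at index 9 → [50, 42, 26, 35, 20, 17, 7, 22, 28, 30]
  30 > parent 20 at index 4, swap → [50, 42, 26, 35, 30, 17, 7, 22, 28, 20]
insert 19:
  append 19 at index 10 → [50, 42, 26, 35, 30, 17, 7, 22, 28, 20, 19] (no swap needed)

[50, 42, 26, 35, 30, 17, 7, 22, 28, 20, 19]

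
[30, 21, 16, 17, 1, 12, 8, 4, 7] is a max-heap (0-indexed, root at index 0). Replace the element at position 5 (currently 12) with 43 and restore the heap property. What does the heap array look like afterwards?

[43, 21, 30, 17, 1, 16, 8, 4, 7]

set index 5 from 12 to 43 → [30, 21, 16, 17, 1, 43, 8, 4, 7]
43 > parent 16 at index 2, swap → [30, 21, 43, 17, 1, 16, 8, 4, 7]
43 > parent 30 at index 0, swap → [43, 21, 30, 17, 1, 16, 8, 4, 7]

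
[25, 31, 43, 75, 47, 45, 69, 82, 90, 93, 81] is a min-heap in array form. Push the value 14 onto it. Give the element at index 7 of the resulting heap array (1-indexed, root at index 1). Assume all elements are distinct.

69

append 14 at index 12 → [25, 31, 43, 75, 47, 45, 69, 82, 90, 93, 81, 14]
14 < parent 45 at index 6, swap → [25, 31, 43, 75, 47, 14, 69, 82, 90, 93, 81, 45]
14 < parent 43 at index 3, swap → [25, 31, 14, 75, 47, 43, 69, 82, 90, 93, 81, 45]
14 < parent 25 at index 1, swap → [14, 31, 25, 75, 47, 43, 69, 82, 90, 93, 81, 45]
resulting array: [14, 31, 25, 75, 47, 43, 69, 82, 90, 93, 81, 45]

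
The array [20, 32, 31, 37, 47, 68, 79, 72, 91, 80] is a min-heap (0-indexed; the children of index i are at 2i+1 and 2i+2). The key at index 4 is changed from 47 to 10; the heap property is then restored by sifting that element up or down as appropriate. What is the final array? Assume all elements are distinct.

[10, 20, 31, 37, 32, 68, 79, 72, 91, 80]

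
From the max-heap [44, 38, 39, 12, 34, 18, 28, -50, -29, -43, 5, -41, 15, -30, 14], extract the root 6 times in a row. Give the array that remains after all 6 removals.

[15, 12, 14, -29, 5, -41, -30, -50, -43]

extract-max #1 returns 44:
  remove root 44; move last element 14 to root → [14, 38, 39, 12, 34, 18, 28, -50, -29, -43, 5, -41, 15, -30]
  14 vs larger child 39 at index 2, swap → [39, 38, 14, 12, 34, 18, 28, -50, -29, -43, 5, -41, 15, -30]
  14 vs larger child 28 at index 6, swap → [39, 38, 28, 12, 34, 18, 14, -50, -29, -43, 5, -41, 15, -30]
extract-max #2 returns 39:
  remove root 39; move last element -30 to root → [-30, 38, 28, 12, 34, 18, 14, -50, -29, -43, 5, -41, 15]
  -30 vs larger child 38 at index 1, swap → [38, -30, 28, 12, 34, 18, 14, -50, -29, -43, 5, -41, 15]
  -30 vs larger child 34 at index 4, swap → [38, 34, 28, 12, -30, 18, 14, -50, -29, -43, 5, -41, 15]
  -30 vs larger child 5 at index 10, swap → [38, 34, 28, 12, 5, 18, 14, -50, -29, -43, -30, -41, 15]
extract-max #3 returns 38:
  remove root 38; move last element 15 to root → [15, 34, 28, 12, 5, 18, 14, -50, -29, -43, -30, -41]
  15 vs larger child 34 at index 1, swap → [34, 15, 28, 12, 5, 18, 14, -50, -29, -43, -30, -41]
extract-max #4 returns 34:
  remove root 34; move last element -41 to root → [-41, 15, 28, 12, 5, 18, 14, -50, -29, -43, -30]
  -41 vs larger child 28 at index 2, swap → [28, 15, -41, 12, 5, 18, 14, -50, -29, -43, -30]
  -41 vs larger child 18 at index 5, swap → [28, 15, 18, 12, 5, -41, 14, -50, -29, -43, -30]
extract-max #5 returns 28:
  remove root 28; move last element -30 to root → [-30, 15, 18, 12, 5, -41, 14, -50, -29, -43]
  -30 vs larger child 18 at index 2, swap → [18, 15, -30, 12, 5, -41, 14, -50, -29, -43]
  -30 vs larger child 14 at index 6, swap → [18, 15, 14, 12, 5, -41, -30, -50, -29, -43]
extract-max #6 returns 18:
  remove root 18; move last element -43 to root → [-43, 15, 14, 12, 5, -41, -30, -50, -29]
  -43 vs larger child 15 at index 1, swap → [15, -43, 14, 12, 5, -41, -30, -50, -29]
  -43 vs larger child 12 at index 3, swap → [15, 12, 14, -43, 5, -41, -30, -50, -29]
  -43 vs larger child -29 at index 8, swap → [15, 12, 14, -29, 5, -41, -30, -50, -43]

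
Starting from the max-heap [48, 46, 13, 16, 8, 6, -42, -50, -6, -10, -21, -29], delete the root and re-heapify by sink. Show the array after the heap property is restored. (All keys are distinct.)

remove root 48; move last element -29 to root → [-29, 46, 13, 16, 8, 6, -42, -50, -6, -10, -21]
-29 vs larger child 46 at index 1, swap → [46, -29, 13, 16, 8, 6, -42, -50, -6, -10, -21]
-29 vs larger child 16 at index 3, swap → [46, 16, 13, -29, 8, 6, -42, -50, -6, -10, -21]
-29 vs larger child -6 at index 8, swap → [46, 16, 13, -6, 8, 6, -42, -50, -29, -10, -21]

[46, 16, 13, -6, 8, 6, -42, -50, -29, -10, -21]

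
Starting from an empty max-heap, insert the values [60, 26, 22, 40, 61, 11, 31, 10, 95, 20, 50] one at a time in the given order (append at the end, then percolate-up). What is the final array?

[95, 61, 31, 60, 50, 11, 22, 10, 26, 20, 40]

Insert 60:
  append 60 at index 0 → [60] (no swap needed)
Insert 26:
  append 26 at index 1 → [60, 26] (no swap needed)
Insert 22:
  append 22 at index 2 → [60, 26, 22] (no swap needed)
Insert 40:
  append 40 at index 3 → [60, 26, 22, 40]
  40 > parent 26 at index 1, swap → [60, 40, 22, 26]
Insert 61:
  append 61 at index 4 → [60, 40, 22, 26, 61]
  61 > parent 40 at index 1, swap → [60, 61, 22, 26, 40]
  61 > parent 60 at index 0, swap → [61, 60, 22, 26, 40]
Insert 11:
  append 11 at index 5 → [61, 60, 22, 26, 40, 11] (no swap needed)
Insert 31:
  append 31 at index 6 → [61, 60, 22, 26, 40, 11, 31]
  31 > parent 22 at index 2, swap → [61, 60, 31, 26, 40, 11, 22]
Insert 10:
  append 10 at index 7 → [61, 60, 31, 26, 40, 11, 22, 10] (no swap needed)
Insert 95:
  append 95 at index 8 → [61, 60, 31, 26, 40, 11, 22, 10, 95]
  95 > parent 26 at index 3, swap → [61, 60, 31, 95, 40, 11, 22, 10, 26]
  95 > parent 60 at index 1, swap → [61, 95, 31, 60, 40, 11, 22, 10, 26]
  95 > parent 61 at index 0, swap → [95, 61, 31, 60, 40, 11, 22, 10, 26]
Insert 20:
  append 20 at index 9 → [95, 61, 31, 60, 40, 11, 22, 10, 26, 20] (no swap needed)
Insert 50:
  append 50 at index 10 → [95, 61, 31, 60, 40, 11, 22, 10, 26, 20, 50]
  50 > parent 40 at index 4, swap → [95, 61, 31, 60, 50, 11, 22, 10, 26, 20, 40]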